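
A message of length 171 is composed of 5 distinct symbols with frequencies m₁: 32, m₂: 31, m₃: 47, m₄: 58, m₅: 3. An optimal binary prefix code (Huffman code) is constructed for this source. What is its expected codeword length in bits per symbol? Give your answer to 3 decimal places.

Probabilities are the counts divided by 171.
Repeatedly combine the two least-probable nodes; the expected code length is the sum of the merged weights.
merge 1/57 + 31/171 → 34/171
merge 32/171 + 34/171 → 22/57
merge 47/171 + 58/171 → 35/57
merge 22/57 + 35/57 → 1
L = 34/171 + 22/57 + 35/57 + 1 = 376/171 ≈ 2.199 bits/symbol.

2.199 bits/symbol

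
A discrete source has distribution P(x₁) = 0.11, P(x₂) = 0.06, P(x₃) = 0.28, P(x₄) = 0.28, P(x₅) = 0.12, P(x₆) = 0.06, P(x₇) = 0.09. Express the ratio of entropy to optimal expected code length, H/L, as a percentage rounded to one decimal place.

Entropy H = −Σ p log₂ p ≈ 2.5455 bits.
Huffman merges: 3/50+3/50→3/25; 9/100+11/100→1/5; 3/25+3/25→6/25; 1/5+6/25→11/25; 7/25+7/25→14/25; 11/25+14/25→1. L = 64/25 ≈ 2.5600.
Efficiency = H/L = 2.5455/2.5600 = 99.4%.

99.4%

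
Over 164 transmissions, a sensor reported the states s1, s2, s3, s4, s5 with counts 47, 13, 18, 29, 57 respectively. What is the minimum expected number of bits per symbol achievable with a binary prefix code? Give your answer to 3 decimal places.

2.189 bits/symbol

Probabilities are the counts divided by 164.
Repeatedly combine the two least-probable nodes; the expected code length is the sum of the merged weights.
merge 13/164 + 9/82 → 31/164
merge 29/164 + 31/164 → 15/41
merge 47/164 + 57/164 → 26/41
merge 15/41 + 26/41 → 1
L = 31/164 + 15/41 + 26/41 + 1 = 359/164 ≈ 2.189 bits/symbol.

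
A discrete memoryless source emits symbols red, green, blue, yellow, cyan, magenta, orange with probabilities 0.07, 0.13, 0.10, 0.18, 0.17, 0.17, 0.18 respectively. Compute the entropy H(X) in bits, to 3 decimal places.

H = −Σ pᵢ log₂ pᵢ.
−0.07·log₂(0.07) = 0.2686
−0.13·log₂(0.13) = 0.3826
−0.10·log₂(0.10) = 0.3322
−0.18·log₂(0.18) = 0.4453
−0.17·log₂(0.17) = 0.4346
−0.17·log₂(0.17) = 0.4346
−0.18·log₂(0.18) = 0.4453
Sum ≈ 2.7432 → 2.743 bits.

2.743 bits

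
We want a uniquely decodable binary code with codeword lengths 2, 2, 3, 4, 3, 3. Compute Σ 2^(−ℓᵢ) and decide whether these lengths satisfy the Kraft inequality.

With common denominator 2^4 = 16: Σ 2^(−ℓᵢ) = 4/16 + 4/16 + 2/16 + 1/16 + 2/16 + 2/16 = 15/16 = 0.9375.
Kraft's inequality requires Σ ≤ 1; here Σ = 0.9375 ≤ 1, so such a prefix code exists.

0.9375; yes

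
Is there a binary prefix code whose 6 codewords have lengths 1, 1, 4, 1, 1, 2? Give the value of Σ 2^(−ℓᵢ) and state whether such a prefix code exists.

2.3125; no

With common denominator 2^4 = 16: Σ 2^(−ℓᵢ) = 8/16 + 8/16 + 1/16 + 8/16 + 8/16 + 4/16 = 37/16 = 2.3125.
Kraft's inequality requires Σ ≤ 1; here Σ = 2.3125 > 1, so no such prefix code exists.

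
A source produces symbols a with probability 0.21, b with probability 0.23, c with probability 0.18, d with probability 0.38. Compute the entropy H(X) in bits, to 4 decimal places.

H = −Σ pᵢ log₂ pᵢ.
−0.21·log₂(0.21) = 0.4728
−0.23·log₂(0.23) = 0.4877
−0.18·log₂(0.18) = 0.4453
−0.38·log₂(0.38) = 0.5305
Sum ≈ 1.9363 → 1.9363 bits.

1.9363 bits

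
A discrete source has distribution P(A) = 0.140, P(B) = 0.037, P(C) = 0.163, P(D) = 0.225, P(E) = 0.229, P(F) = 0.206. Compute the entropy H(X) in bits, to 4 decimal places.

H = −Σ pᵢ log₂ pᵢ.
−0.140·log₂(0.140) = 0.3971
−0.037·log₂(0.037) = 0.1760
−0.163·log₂(0.163) = 0.4266
−0.225·log₂(0.225) = 0.4842
−0.229·log₂(0.229) = 0.4870
−0.206·log₂(0.206) = 0.4695
Sum ≈ 2.4404 → 2.4404 bits.

2.4404 bits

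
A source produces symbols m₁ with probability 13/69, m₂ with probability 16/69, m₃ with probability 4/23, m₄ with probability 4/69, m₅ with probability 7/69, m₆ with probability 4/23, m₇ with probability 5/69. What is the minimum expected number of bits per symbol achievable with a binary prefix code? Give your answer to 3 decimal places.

Repeatedly combine the two least-probable nodes; the expected code length is the sum of the merged weights.
merge 4/69 + 5/69 → 3/23
merge 7/69 + 3/23 → 16/69
merge 4/23 + 4/23 → 8/23
merge 13/69 + 16/69 → 29/69
merge 16/69 + 8/23 → 40/69
merge 29/69 + 40/69 → 1
L = 3/23 + 16/69 + 8/23 + 29/69 + 40/69 + 1 = 187/69 ≈ 2.710 bits/symbol.

2.710 bits/symbol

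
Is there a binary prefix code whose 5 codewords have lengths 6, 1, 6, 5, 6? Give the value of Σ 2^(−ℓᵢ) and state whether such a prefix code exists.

With common denominator 2^6 = 64: Σ 2^(−ℓᵢ) = 1/64 + 32/64 + 1/64 + 2/64 + 1/64 = 37/64 = 0.578125.
Kraft's inequality requires Σ ≤ 1; here Σ = 0.578125 ≤ 1, so such a prefix code exists.

0.578125; yes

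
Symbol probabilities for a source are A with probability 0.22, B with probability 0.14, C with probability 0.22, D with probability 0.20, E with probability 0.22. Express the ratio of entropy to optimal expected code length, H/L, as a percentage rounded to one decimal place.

Entropy H = −Σ p log₂ p ≈ 2.3032 bits.
Huffman merges: 7/50+1/5→17/50; 11/50+11/50→11/25; 11/50+17/50→14/25; 11/25+14/25→1. L = 117/50 ≈ 2.3400.
Efficiency = H/L = 2.3032/2.3400 = 98.4%.

98.4%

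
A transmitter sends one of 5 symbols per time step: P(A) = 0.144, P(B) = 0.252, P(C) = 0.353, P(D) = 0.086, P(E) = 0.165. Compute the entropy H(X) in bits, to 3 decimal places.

2.167 bits

H = −Σ pᵢ log₂ pᵢ.
−0.144·log₂(0.144) = 0.4026
−0.252·log₂(0.252) = 0.5011
−0.353·log₂(0.353) = 0.5303
−0.086·log₂(0.086) = 0.3044
−0.165·log₂(0.165) = 0.4289
Sum ≈ 2.1673 → 2.167 bits.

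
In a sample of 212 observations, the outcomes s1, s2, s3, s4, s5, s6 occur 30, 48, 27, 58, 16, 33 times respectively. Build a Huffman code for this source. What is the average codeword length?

2.5 bits/symbol

Probabilities are the counts divided by 212.
Repeatedly combine the two least-probable nodes; the expected code length is the sum of the merged weights.
merge 4/53 + 27/212 → 43/212
merge 15/106 + 33/212 → 63/212
merge 43/212 + 12/53 → 91/212
merge 29/106 + 63/212 → 121/212
merge 91/212 + 121/212 → 1
L = 43/212 + 63/212 + 91/212 + 121/212 + 1 = 5/2 = 2.5 bits/symbol.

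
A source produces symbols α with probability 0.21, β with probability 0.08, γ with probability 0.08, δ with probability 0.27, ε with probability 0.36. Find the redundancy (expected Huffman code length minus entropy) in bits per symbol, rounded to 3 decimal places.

Entropy H = −Σ p log₂ p ≈ 2.0965 bits.
Huffman merges: 2/25+2/25→4/25; 4/25+21/100→37/100; 27/100+9/25→63/100; 37/100+63/100→1. L = 54/25 ≈ 2.1600.
L − H = 2.1600 − 2.0965 = 0.064 bits.

0.064 bits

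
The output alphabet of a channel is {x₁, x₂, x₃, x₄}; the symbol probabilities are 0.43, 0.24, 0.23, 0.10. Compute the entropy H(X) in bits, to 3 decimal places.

H = −Σ pᵢ log₂ pᵢ.
−0.43·log₂(0.43) = 0.5236
−0.24·log₂(0.24) = 0.4941
−0.23·log₂(0.23) = 0.4877
−0.10·log₂(0.10) = 0.3322
Sum ≈ 1.8376 → 1.838 bits.

1.838 bits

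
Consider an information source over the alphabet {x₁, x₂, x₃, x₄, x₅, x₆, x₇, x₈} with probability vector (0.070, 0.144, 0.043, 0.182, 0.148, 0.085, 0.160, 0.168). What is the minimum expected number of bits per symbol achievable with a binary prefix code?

Repeatedly combine the two least-probable nodes; the expected code length is the sum of the merged weights.
merge 43/1000 + 7/100 → 113/1000
merge 17/200 + 113/1000 → 99/500
merge 18/125 + 37/250 → 73/250
merge 4/25 + 21/125 → 41/125
merge 91/500 + 99/500 → 19/50
merge 73/250 + 41/125 → 31/50
merge 19/50 + 31/50 → 1
L = 113/1000 + 99/500 + 73/250 + 41/125 + 19/50 + 31/50 + 1 = 2931/1000 = 2.931 bits/symbol.

2.931 bits/symbol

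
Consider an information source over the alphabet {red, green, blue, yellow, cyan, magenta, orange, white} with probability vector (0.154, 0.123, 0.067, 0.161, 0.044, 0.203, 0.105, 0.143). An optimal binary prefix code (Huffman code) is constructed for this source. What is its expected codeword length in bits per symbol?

2.908 bits/symbol

Repeatedly combine the two least-probable nodes; the expected code length is the sum of the merged weights.
merge 11/250 + 67/1000 → 111/1000
merge 21/200 + 111/1000 → 27/125
merge 123/1000 + 143/1000 → 133/500
merge 77/500 + 161/1000 → 63/200
merge 203/1000 + 27/125 → 419/1000
merge 133/500 + 63/200 → 581/1000
merge 419/1000 + 581/1000 → 1
L = 111/1000 + 27/125 + 133/500 + 63/200 + 419/1000 + 581/1000 + 1 = 727/250 = 2.908 bits/symbol.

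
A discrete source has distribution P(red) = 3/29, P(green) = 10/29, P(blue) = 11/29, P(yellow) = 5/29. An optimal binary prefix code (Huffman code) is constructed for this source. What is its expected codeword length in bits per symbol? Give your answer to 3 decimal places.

1.897 bits/symbol

Repeatedly combine the two least-probable nodes; the expected code length is the sum of the merged weights.
merge 3/29 + 5/29 → 8/29
merge 8/29 + 10/29 → 18/29
merge 11/29 + 18/29 → 1
L = 8/29 + 18/29 + 1 = 55/29 ≈ 1.897 bits/symbol.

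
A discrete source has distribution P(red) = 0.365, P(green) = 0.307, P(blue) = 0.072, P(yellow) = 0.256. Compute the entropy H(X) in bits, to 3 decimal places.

H = −Σ pᵢ log₂ pᵢ.
−0.365·log₂(0.365) = 0.5307
−0.307·log₂(0.307) = 0.5230
−0.072·log₂(0.072) = 0.2733
−0.256·log₂(0.256) = 0.5032
Sum ≈ 1.8303 → 1.830 bits.

1.830 bits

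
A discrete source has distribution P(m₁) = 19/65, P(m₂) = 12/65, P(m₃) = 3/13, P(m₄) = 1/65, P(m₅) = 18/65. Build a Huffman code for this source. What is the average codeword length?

Repeatedly combine the two least-probable nodes; the expected code length is the sum of the merged weights.
merge 1/65 + 12/65 → 1/5
merge 1/5 + 3/13 → 28/65
merge 18/65 + 19/65 → 37/65
merge 28/65 + 37/65 → 1
L = 1/5 + 28/65 + 37/65 + 1 = 11/5 = 2.2 bits/symbol.

2.2 bits/symbol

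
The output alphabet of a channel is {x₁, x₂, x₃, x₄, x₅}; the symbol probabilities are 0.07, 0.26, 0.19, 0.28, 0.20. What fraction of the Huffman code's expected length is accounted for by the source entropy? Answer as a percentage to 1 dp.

97.7%

Entropy H = −Σ p log₂ p ≈ 2.2077 bits.
Huffman merges: 7/100+19/100→13/50; 1/5+13/50→23/50; 13/50+7/25→27/50; 23/50+27/50→1. L = 113/50 ≈ 2.2600.
Efficiency = H/L = 2.2077/2.2600 = 97.7%.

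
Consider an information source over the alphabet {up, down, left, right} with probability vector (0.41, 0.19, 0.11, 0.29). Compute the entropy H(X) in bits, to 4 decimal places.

1.8508 bits

H = −Σ pᵢ log₂ pᵢ.
−0.41·log₂(0.41) = 0.5274
−0.19·log₂(0.19) = 0.4552
−0.11·log₂(0.11) = 0.3503
−0.29·log₂(0.29) = 0.5179
Sum ≈ 1.8508 → 1.8508 bits.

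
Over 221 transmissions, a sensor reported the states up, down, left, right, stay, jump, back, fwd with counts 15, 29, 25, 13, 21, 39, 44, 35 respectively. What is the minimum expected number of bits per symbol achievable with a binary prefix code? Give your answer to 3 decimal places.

2.928 bits/symbol

Probabilities are the counts divided by 221.
Repeatedly combine the two least-probable nodes; the expected code length is the sum of the merged weights.
merge 1/17 + 15/221 → 28/221
merge 21/221 + 25/221 → 46/221
merge 28/221 + 29/221 → 57/221
merge 35/221 + 3/17 → 74/221
merge 44/221 + 46/221 → 90/221
merge 57/221 + 74/221 → 131/221
merge 90/221 + 131/221 → 1
L = 28/221 + 46/221 + 57/221 + 74/221 + 90/221 + 131/221 + 1 = 647/221 ≈ 2.928 bits/symbol.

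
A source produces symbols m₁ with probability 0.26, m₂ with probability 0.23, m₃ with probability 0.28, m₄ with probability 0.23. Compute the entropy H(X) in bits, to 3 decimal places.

H = −Σ pᵢ log₂ pᵢ.
−0.26·log₂(0.26) = 0.5053
−0.23·log₂(0.23) = 0.4877
−0.28·log₂(0.28) = 0.5142
−0.23·log₂(0.23) = 0.4877
Sum ≈ 1.9948 → 1.995 bits.

1.995 bits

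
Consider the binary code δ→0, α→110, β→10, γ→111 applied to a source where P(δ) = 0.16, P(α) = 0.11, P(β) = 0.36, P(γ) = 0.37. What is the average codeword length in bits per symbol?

L̄ = Σ pᵢ·ℓᵢ = 0.16·1 + 0.11·3 + 0.36·2 + 0.37·3 = 2.32 bits/symbol.

2.32 bits/symbol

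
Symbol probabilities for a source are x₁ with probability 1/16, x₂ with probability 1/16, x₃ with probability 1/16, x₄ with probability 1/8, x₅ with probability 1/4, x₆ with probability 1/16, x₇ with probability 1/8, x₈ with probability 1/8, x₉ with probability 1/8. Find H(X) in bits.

Each probability is a power of 1/2, so log₂(1/p) is an integer.
H = Σ p·log₂(1/p) = 1/16·4 + 1/16·4 + 1/16·4 + 1/8·3 + 1/4·2 + 1/16·4 + 1/8·3 + 1/8·3 + 1/8·3 = 3 bits.

3 bits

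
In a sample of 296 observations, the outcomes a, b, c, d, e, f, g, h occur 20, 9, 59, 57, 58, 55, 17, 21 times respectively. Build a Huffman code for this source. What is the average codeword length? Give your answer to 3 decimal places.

Probabilities are the counts divided by 296.
Repeatedly combine the two least-probable nodes; the expected code length is the sum of the merged weights.
merge 9/296 + 17/296 → 13/148
merge 5/74 + 21/296 → 41/296
merge 13/148 + 41/296 → 67/296
merge 55/296 + 57/296 → 14/37
merge 29/148 + 59/296 → 117/296
merge 67/296 + 14/37 → 179/296
merge 117/296 + 179/296 → 1
L = 13/148 + 41/296 + 67/296 + 14/37 + 117/296 + 179/296 + 1 = 419/148 ≈ 2.831 bits/symbol.

2.831 bits/symbol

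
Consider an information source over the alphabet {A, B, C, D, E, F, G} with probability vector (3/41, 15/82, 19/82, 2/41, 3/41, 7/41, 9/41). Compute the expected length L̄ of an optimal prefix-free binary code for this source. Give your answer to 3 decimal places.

2.671 bits/symbol

Repeatedly combine the two least-probable nodes; the expected code length is the sum of the merged weights.
merge 2/41 + 3/41 → 5/41
merge 3/41 + 5/41 → 8/41
merge 7/41 + 15/82 → 29/82
merge 8/41 + 9/41 → 17/41
merge 19/82 + 29/82 → 24/41
merge 17/41 + 24/41 → 1
L = 5/41 + 8/41 + 29/82 + 17/41 + 24/41 + 1 = 219/82 ≈ 2.671 bits/symbol.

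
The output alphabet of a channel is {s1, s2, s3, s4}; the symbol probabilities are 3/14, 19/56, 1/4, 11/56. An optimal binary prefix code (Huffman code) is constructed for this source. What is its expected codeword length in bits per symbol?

2 bits/symbol

Repeatedly combine the two least-probable nodes; the expected code length is the sum of the merged weights.
merge 11/56 + 3/14 → 23/56
merge 1/4 + 19/56 → 33/56
merge 23/56 + 33/56 → 1
L = 23/56 + 33/56 + 1 = 2 bits/symbol.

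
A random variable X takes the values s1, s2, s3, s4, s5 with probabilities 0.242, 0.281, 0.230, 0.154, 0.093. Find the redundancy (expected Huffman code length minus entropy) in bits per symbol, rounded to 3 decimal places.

0.015 bits

Entropy H = −Σ p log₂ p ≈ 2.2320 bits.
Huffman merges: 93/1000+77/500→247/1000; 23/100+121/500→59/125; 247/1000+281/1000→66/125; 59/125+66/125→1. L = 2247/1000 ≈ 2.2470.
L − H = 2.2470 − 2.2320 = 0.015 bits.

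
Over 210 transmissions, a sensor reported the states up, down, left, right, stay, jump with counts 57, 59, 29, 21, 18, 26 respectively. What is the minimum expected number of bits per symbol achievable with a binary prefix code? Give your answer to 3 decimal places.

Probabilities are the counts divided by 210.
Repeatedly combine the two least-probable nodes; the expected code length is the sum of the merged weights.
merge 3/35 + 1/10 → 13/70
merge 13/105 + 29/210 → 11/42
merge 13/70 + 11/42 → 47/105
merge 19/70 + 59/210 → 58/105
merge 47/105 + 58/105 → 1
L = 13/70 + 11/42 + 47/105 + 58/105 + 1 = 257/105 ≈ 2.448 bits/symbol.

2.448 bits/symbol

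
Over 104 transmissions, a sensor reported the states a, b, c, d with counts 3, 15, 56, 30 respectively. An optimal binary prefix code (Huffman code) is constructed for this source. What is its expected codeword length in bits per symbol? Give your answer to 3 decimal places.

Probabilities are the counts divided by 104.
Repeatedly combine the two least-probable nodes; the expected code length is the sum of the merged weights.
merge 3/104 + 15/104 → 9/52
merge 9/52 + 15/52 → 6/13
merge 6/13 + 7/13 → 1
L = 9/52 + 6/13 + 1 = 85/52 ≈ 1.635 bits/symbol.

1.635 bits/symbol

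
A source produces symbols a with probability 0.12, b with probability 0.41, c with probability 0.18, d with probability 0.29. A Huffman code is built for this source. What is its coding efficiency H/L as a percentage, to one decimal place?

Entropy H = −Σ p log₂ p ≈ 1.8577 bits.
Huffman merges: 3/25+9/50→3/10; 29/100+3/10→59/100; 41/100+59/100→1. L = 189/100 ≈ 1.8900.
Efficiency = H/L = 1.8577/1.8900 = 98.3%.

98.3%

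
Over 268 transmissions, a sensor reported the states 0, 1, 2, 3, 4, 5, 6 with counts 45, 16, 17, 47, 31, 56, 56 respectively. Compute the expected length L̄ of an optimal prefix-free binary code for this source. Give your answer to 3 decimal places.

Probabilities are the counts divided by 268.
Repeatedly combine the two least-probable nodes; the expected code length is the sum of the merged weights.
merge 4/67 + 17/268 → 33/268
merge 31/268 + 33/268 → 16/67
merge 45/268 + 47/268 → 23/67
merge 14/67 + 14/67 → 28/67
merge 16/67 + 23/67 → 39/67
merge 28/67 + 39/67 → 1
L = 33/268 + 16/67 + 23/67 + 28/67 + 39/67 + 1 = 725/268 ≈ 2.705 bits/symbol.

2.705 bits/symbol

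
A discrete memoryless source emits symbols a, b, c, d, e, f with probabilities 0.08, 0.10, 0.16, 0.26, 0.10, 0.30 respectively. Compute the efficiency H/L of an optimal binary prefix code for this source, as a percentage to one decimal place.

Entropy H = −Σ p log₂ p ≈ 2.4053 bits.
Huffman merges: 2/25+1/10→9/50; 1/10+4/25→13/50; 9/50+13/50→11/25; 13/50+3/10→14/25; 11/25+14/25→1. L = 61/25 ≈ 2.4400.
Efficiency = H/L = 2.4053/2.4400 = 98.6%.

98.6%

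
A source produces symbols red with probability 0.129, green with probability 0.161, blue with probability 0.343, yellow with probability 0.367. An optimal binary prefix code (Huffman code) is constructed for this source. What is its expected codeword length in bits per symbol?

1.923 bits/symbol

Repeatedly combine the two least-probable nodes; the expected code length is the sum of the merged weights.
merge 129/1000 + 161/1000 → 29/100
merge 29/100 + 343/1000 → 633/1000
merge 367/1000 + 633/1000 → 1
L = 29/100 + 633/1000 + 1 = 1923/1000 = 1.923 bits/symbol.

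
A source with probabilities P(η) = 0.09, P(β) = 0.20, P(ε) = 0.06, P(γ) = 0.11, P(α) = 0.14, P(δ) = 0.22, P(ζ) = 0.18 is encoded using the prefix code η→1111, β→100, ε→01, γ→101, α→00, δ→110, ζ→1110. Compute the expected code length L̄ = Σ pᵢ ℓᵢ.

L̄ = Σ pᵢ·ℓᵢ = 0.09·4 + 0.20·3 + 0.06·2 + 0.11·3 + 0.14·2 + 0.22·3 + 0.18·4 = 3.07 bits/symbol.

3.07 bits/symbol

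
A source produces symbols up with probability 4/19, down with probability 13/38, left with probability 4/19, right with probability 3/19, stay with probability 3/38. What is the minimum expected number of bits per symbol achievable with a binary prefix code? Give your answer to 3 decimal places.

2.237 bits/symbol

Repeatedly combine the two least-probable nodes; the expected code length is the sum of the merged weights.
merge 3/38 + 3/19 → 9/38
merge 4/19 + 4/19 → 8/19
merge 9/38 + 13/38 → 11/19
merge 8/19 + 11/19 → 1
L = 9/38 + 8/19 + 11/19 + 1 = 85/38 ≈ 2.237 bits/symbol.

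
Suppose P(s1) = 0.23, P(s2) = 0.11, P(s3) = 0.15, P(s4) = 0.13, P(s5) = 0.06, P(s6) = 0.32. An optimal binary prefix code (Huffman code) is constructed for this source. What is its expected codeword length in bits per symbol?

2.45 bits/symbol

Repeatedly combine the two least-probable nodes; the expected code length is the sum of the merged weights.
merge 3/50 + 11/100 → 17/100
merge 13/100 + 3/20 → 7/25
merge 17/100 + 23/100 → 2/5
merge 7/25 + 8/25 → 3/5
merge 2/5 + 3/5 → 1
L = 17/100 + 7/25 + 2/5 + 3/5 + 1 = 49/20 = 2.45 bits/symbol.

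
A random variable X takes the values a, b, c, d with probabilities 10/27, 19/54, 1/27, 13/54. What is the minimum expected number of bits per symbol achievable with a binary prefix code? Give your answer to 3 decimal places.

1.907 bits/symbol

Repeatedly combine the two least-probable nodes; the expected code length is the sum of the merged weights.
merge 1/27 + 13/54 → 5/18
merge 5/18 + 19/54 → 17/27
merge 10/27 + 17/27 → 1
L = 5/18 + 17/27 + 1 = 103/54 ≈ 1.907 bits/symbol.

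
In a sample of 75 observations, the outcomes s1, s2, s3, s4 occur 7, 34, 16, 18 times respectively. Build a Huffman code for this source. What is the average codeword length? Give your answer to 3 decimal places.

Probabilities are the counts divided by 75.
Repeatedly combine the two least-probable nodes; the expected code length is the sum of the merged weights.
merge 7/75 + 16/75 → 23/75
merge 6/25 + 23/75 → 41/75
merge 34/75 + 41/75 → 1
L = 23/75 + 41/75 + 1 = 139/75 ≈ 1.853 bits/symbol.

1.853 bits/symbol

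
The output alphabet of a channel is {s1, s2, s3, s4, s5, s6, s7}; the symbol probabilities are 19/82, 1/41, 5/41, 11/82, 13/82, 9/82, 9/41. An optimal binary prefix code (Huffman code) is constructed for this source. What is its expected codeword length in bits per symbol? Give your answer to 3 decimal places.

2.683 bits/symbol

Repeatedly combine the two least-probable nodes; the expected code length is the sum of the merged weights.
merge 1/41 + 9/82 → 11/82
merge 5/41 + 11/82 → 21/82
merge 11/82 + 13/82 → 12/41
merge 9/41 + 19/82 → 37/82
merge 21/82 + 12/41 → 45/82
merge 37/82 + 45/82 → 1
L = 11/82 + 21/82 + 12/41 + 37/82 + 45/82 + 1 = 110/41 ≈ 2.683 bits/symbol.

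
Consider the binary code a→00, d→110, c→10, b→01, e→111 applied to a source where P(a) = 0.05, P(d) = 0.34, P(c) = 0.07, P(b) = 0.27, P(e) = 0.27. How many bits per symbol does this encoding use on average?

2.61 bits/symbol

L̄ = Σ pᵢ·ℓᵢ = 0.05·2 + 0.34·3 + 0.07·2 + 0.27·2 + 0.27·3 = 2.61 bits/symbol.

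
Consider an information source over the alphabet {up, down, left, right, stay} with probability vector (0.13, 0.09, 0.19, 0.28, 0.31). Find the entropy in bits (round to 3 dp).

2.189 bits

H = −Σ pᵢ log₂ pᵢ.
−0.13·log₂(0.13) = 0.3826
−0.09·log₂(0.09) = 0.3127
−0.19·log₂(0.19) = 0.4552
−0.28·log₂(0.28) = 0.5142
−0.31·log₂(0.31) = 0.5238
Sum ≈ 2.1885 → 2.189 bits.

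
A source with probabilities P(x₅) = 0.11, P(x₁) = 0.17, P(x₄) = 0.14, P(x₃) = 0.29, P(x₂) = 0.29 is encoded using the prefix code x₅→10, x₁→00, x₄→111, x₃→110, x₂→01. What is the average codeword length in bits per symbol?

2.43 bits/symbol

L̄ = Σ pᵢ·ℓᵢ = 0.11·2 + 0.17·2 + 0.14·3 + 0.29·3 + 0.29·2 = 2.43 bits/symbol.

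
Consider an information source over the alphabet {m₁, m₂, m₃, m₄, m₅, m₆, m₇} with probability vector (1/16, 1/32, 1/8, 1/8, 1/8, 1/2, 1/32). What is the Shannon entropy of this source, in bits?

2.1875 bits

Each probability is a power of 1/2, so log₂(1/p) is an integer.
H = Σ p·log₂(1/p) = 1/16·4 + 1/32·5 + 1/8·3 + 1/8·3 + 1/8·3 + 1/2·1 + 1/32·5 = 2.1875 bits.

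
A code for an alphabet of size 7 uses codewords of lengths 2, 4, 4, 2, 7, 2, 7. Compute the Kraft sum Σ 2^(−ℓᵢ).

0.890625

With common denominator 2^7 = 128: Σ 2^(−ℓᵢ) = 32/128 + 8/128 + 8/128 + 32/128 + 1/128 + 32/128 + 1/128 = 114/128 = 0.890625.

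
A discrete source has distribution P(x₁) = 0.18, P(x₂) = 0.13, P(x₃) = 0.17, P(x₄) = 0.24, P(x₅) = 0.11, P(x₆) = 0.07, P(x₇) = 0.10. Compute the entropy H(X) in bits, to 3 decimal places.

2.708 bits

H = −Σ pᵢ log₂ pᵢ.
−0.18·log₂(0.18) = 0.4453
−0.13·log₂(0.13) = 0.3826
−0.17·log₂(0.17) = 0.4346
−0.24·log₂(0.24) = 0.4941
−0.11·log₂(0.11) = 0.3503
−0.07·log₂(0.07) = 0.2686
−0.10·log₂(0.10) = 0.3322
Sum ≈ 2.7077 → 2.708 bits.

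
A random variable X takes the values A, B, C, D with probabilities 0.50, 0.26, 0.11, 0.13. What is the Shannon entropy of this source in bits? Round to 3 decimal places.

H = −Σ pᵢ log₂ pᵢ.
−0.50·log₂(0.50) = 0.5000
−0.26·log₂(0.26) = 0.5053
−0.11·log₂(0.11) = 0.3503
−0.13·log₂(0.13) = 0.3826
Sum ≈ 1.7382 → 1.738 bits.

1.738 bits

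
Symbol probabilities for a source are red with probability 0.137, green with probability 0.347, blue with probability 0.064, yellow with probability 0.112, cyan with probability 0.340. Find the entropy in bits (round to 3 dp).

H = −Σ pᵢ log₂ pᵢ.
−0.137·log₂(0.137) = 0.3929
−0.347·log₂(0.347) = 0.5299
−0.064·log₂(0.064) = 0.2538
−0.112·log₂(0.112) = 0.3537
−0.340·log₂(0.340) = 0.5292
Sum ≈ 2.0595 → 2.059 bits.

2.059 bits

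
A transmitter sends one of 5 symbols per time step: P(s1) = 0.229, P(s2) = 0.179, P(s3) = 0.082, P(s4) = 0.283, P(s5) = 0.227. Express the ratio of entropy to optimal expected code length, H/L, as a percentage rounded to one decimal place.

Entropy H = −Σ p log₂ p ≈ 2.2281 bits.
Huffman merges: 41/500+179/1000→261/1000; 227/1000+229/1000→57/125; 261/1000+283/1000→68/125; 57/125+68/125→1. L = 2261/1000 ≈ 2.2610.
Efficiency = H/L = 2.2281/2.2610 = 98.5%.

98.5%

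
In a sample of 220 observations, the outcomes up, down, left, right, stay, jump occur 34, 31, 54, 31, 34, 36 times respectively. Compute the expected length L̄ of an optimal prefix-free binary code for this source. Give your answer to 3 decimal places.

Probabilities are the counts divided by 220.
Repeatedly combine the two least-probable nodes; the expected code length is the sum of the merged weights.
merge 31/220 + 31/220 → 31/110
merge 17/110 + 17/110 → 17/55
merge 9/55 + 27/110 → 9/22
merge 31/110 + 17/55 → 13/22
merge 9/22 + 13/22 → 1
L = 31/110 + 17/55 + 9/22 + 13/22 + 1 = 57/22 ≈ 2.591 bits/symbol.

2.591 bits/symbol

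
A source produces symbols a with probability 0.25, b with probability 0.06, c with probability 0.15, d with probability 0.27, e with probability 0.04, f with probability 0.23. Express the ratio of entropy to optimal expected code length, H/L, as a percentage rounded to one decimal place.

99.5%

Entropy H = −Σ p log₂ p ≈ 2.3375 bits.
Huffman merges: 1/25+3/50→1/10; 1/10+3/20→1/4; 23/100+1/4→12/25; 1/4+27/100→13/25; 12/25+13/25→1. L = 47/20 ≈ 2.3500.
Efficiency = H/L = 2.3375/2.3500 = 99.5%.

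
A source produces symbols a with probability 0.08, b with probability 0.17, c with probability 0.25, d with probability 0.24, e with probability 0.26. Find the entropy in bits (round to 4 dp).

H = −Σ pᵢ log₂ pᵢ.
−0.08·log₂(0.08) = 0.2915
−0.17·log₂(0.17) = 0.4346
−0.25·log₂(0.25) = 0.5000
−0.24·log₂(0.24) = 0.4941
−0.26·log₂(0.26) = 0.5053
Sum ≈ 2.2255 → 2.2255 bits.

2.2255 bits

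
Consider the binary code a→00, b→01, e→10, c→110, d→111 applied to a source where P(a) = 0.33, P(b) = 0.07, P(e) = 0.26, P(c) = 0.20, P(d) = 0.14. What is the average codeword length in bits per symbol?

L̄ = Σ pᵢ·ℓᵢ = 0.33·2 + 0.07·2 + 0.26·2 + 0.20·3 + 0.14·3 = 2.34 bits/symbol.

2.34 bits/symbol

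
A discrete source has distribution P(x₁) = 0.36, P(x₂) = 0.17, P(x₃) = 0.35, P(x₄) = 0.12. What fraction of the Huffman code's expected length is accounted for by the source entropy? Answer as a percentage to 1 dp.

Entropy H = −Σ p log₂ p ≈ 1.8624 bits.
Huffman merges: 3/25+17/100→29/100; 29/100+7/20→16/25; 9/25+16/25→1. L = 193/100 ≈ 1.9300.
Efficiency = H/L = 1.8624/1.9300 = 96.5%.

96.5%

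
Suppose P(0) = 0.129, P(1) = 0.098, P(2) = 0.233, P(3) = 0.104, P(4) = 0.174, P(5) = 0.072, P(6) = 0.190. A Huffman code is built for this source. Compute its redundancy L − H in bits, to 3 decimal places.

Entropy H = −Σ p log₂ p ≈ 2.7063 bits.
Huffman merges: 9/125+49/500→17/100; 13/125+129/1000→233/1000; 17/100+87/500→43/125; 19/100+233/1000→423/1000; 233/1000+43/125→577/1000; 423/1000+577/1000→1. L = 2747/1000 ≈ 2.7470.
L − H = 2.7470 − 2.7063 = 0.041 bits.

0.041 bits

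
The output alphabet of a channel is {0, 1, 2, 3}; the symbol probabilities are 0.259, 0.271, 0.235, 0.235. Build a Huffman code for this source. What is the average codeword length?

2 bits/symbol

Repeatedly combine the two least-probable nodes; the expected code length is the sum of the merged weights.
merge 47/200 + 47/200 → 47/100
merge 259/1000 + 271/1000 → 53/100
merge 47/100 + 53/100 → 1
L = 47/100 + 53/100 + 1 = 2 bits/symbol.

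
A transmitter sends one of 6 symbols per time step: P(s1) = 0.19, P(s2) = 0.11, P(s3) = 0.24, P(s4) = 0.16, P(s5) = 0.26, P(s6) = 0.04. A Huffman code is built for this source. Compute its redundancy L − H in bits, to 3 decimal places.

Entropy H = −Σ p log₂ p ≈ 2.4137 bits.
Huffman merges: 1/25+11/100→3/20; 3/20+4/25→31/100; 19/100+6/25→43/100; 13/50+31/100→57/100; 43/100+57/100→1. L = 123/50 ≈ 2.4600.
L − H = 2.4600 − 2.4137 = 0.046 bits.

0.046 bits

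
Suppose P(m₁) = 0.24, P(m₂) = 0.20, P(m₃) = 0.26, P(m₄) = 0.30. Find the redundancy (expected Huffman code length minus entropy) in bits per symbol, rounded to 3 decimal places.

Entropy H = −Σ p log₂ p ≈ 1.9849 bits.
Huffman merges: 1/5+6/25→11/25; 13/50+3/10→14/25; 11/25+14/25→1. L = 2 ≈ 2.0000.
L − H = 2.0000 − 1.9849 = 0.015 bits.

0.015 bits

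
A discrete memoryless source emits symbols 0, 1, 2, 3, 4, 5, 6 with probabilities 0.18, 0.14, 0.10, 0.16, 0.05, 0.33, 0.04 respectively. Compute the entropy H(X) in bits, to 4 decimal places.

2.5273 bits

H = −Σ pᵢ log₂ pᵢ.
−0.18·log₂(0.18) = 0.4453
−0.14·log₂(0.14) = 0.3971
−0.10·log₂(0.10) = 0.3322
−0.16·log₂(0.16) = 0.4230
−0.05·log₂(0.05) = 0.2161
−0.33·log₂(0.33) = 0.5278
−0.04·log₂(0.04) = 0.1858
Sum ≈ 2.5273 → 2.5273 bits.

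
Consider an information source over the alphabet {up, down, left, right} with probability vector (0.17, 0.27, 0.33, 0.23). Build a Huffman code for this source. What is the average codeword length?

Repeatedly combine the two least-probable nodes; the expected code length is the sum of the merged weights.
merge 17/100 + 23/100 → 2/5
merge 27/100 + 33/100 → 3/5
merge 2/5 + 3/5 → 1
L = 2/5 + 3/5 + 1 = 2 bits/symbol.

2 bits/symbol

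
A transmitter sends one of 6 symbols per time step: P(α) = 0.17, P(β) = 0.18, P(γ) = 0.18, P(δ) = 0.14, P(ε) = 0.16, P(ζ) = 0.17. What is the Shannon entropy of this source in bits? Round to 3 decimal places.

H = −Σ pᵢ log₂ pᵢ.
−0.17·log₂(0.17) = 0.4346
−0.18·log₂(0.18) = 0.4453
−0.18·log₂(0.18) = 0.4453
−0.14·log₂(0.14) = 0.3971
−0.16·log₂(0.16) = 0.4230
−0.17·log₂(0.17) = 0.4346
Sum ≈ 2.5799 → 2.580 bits.

2.580 bits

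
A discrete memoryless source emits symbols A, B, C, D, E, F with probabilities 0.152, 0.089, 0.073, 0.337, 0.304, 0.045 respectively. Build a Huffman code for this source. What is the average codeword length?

2.325 bits/symbol

Repeatedly combine the two least-probable nodes; the expected code length is the sum of the merged weights.
merge 9/200 + 73/1000 → 59/500
merge 89/1000 + 59/500 → 207/1000
merge 19/125 + 207/1000 → 359/1000
merge 38/125 + 337/1000 → 641/1000
merge 359/1000 + 641/1000 → 1
L = 59/500 + 207/1000 + 359/1000 + 641/1000 + 1 = 93/40 = 2.325 bits/symbol.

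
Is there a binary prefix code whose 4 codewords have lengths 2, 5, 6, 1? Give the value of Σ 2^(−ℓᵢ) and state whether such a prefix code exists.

0.796875; yes

With common denominator 2^6 = 64: Σ 2^(−ℓᵢ) = 16/64 + 2/64 + 1/64 + 32/64 = 51/64 = 0.796875.
Kraft's inequality requires Σ ≤ 1; here Σ = 0.796875 ≤ 1, so such a prefix code exists.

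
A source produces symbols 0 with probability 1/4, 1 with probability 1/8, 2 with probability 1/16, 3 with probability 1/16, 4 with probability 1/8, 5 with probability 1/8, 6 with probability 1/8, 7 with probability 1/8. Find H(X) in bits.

2.875 bits

Each probability is a power of 1/2, so log₂(1/p) is an integer.
H = Σ p·log₂(1/p) = 1/4·2 + 1/8·3 + 1/16·4 + 1/16·4 + 1/8·3 + 1/8·3 + 1/8·3 + 1/8·3 = 2.875 bits.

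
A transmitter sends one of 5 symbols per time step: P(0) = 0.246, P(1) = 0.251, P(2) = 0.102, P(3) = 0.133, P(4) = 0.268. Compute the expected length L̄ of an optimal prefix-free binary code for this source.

Repeatedly combine the two least-probable nodes; the expected code length is the sum of the merged weights.
merge 51/500 + 133/1000 → 47/200
merge 47/200 + 123/500 → 481/1000
merge 251/1000 + 67/250 → 519/1000
merge 481/1000 + 519/1000 → 1
L = 47/200 + 481/1000 + 519/1000 + 1 = 447/200 = 2.235 bits/symbol.

2.235 bits/symbol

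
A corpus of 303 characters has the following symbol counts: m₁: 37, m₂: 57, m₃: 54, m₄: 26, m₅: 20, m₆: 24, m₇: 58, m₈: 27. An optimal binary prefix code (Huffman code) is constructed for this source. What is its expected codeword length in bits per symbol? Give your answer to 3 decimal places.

2.941 bits/symbol

Probabilities are the counts divided by 303.
Repeatedly combine the two least-probable nodes; the expected code length is the sum of the merged weights.
merge 20/303 + 8/101 → 44/303
merge 26/303 + 9/101 → 53/303
merge 37/303 + 44/303 → 27/101
merge 53/303 + 18/101 → 107/303
merge 19/101 + 58/303 → 115/303
merge 27/101 + 107/303 → 188/303
merge 115/303 + 188/303 → 1
L = 44/303 + 53/303 + 27/101 + 107/303 + 115/303 + 188/303 + 1 = 297/101 ≈ 2.941 bits/symbol.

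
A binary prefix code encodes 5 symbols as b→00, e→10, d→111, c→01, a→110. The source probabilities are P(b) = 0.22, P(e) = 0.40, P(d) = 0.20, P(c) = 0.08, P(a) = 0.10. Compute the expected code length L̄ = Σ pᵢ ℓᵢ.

2.3 bits/symbol

L̄ = Σ pᵢ·ℓᵢ = 0.22·2 + 0.40·2 + 0.20·3 + 0.08·2 + 0.10·3 = 2.3 bits/symbol.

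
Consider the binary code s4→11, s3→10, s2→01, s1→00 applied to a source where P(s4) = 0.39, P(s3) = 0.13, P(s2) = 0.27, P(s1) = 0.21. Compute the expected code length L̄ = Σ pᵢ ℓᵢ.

2 bits/symbol

L̄ = Σ pᵢ·ℓᵢ = 0.39·2 + 0.13·2 + 0.27·2 + 0.21·2 = 2 bits/symbol.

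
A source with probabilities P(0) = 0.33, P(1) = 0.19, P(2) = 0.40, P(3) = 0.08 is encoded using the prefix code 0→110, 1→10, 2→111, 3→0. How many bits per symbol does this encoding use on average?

2.65 bits/symbol

L̄ = Σ pᵢ·ℓᵢ = 0.33·3 + 0.19·2 + 0.40·3 + 0.08·1 = 2.65 bits/symbol.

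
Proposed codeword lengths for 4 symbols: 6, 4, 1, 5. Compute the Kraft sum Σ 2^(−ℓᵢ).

0.609375

With common denominator 2^6 = 64: Σ 2^(−ℓᵢ) = 1/64 + 4/64 + 32/64 + 2/64 = 39/64 = 0.609375.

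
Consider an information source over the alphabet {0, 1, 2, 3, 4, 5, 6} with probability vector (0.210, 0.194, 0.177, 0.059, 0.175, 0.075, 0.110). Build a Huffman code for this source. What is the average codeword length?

Repeatedly combine the two least-probable nodes; the expected code length is the sum of the merged weights.
merge 59/1000 + 3/40 → 67/500
merge 11/100 + 67/500 → 61/250
merge 7/40 + 177/1000 → 44/125
merge 97/500 + 21/100 → 101/250
merge 61/250 + 44/125 → 149/250
merge 101/250 + 149/250 → 1
L = 67/500 + 61/250 + 44/125 + 101/250 + 149/250 + 1 = 273/100 = 2.73 bits/symbol.

2.73 bits/symbol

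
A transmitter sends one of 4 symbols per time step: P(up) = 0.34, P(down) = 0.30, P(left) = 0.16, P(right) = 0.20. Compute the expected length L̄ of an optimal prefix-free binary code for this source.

Repeatedly combine the two least-probable nodes; the expected code length is the sum of the merged weights.
merge 4/25 + 1/5 → 9/25
merge 3/10 + 17/50 → 16/25
merge 9/25 + 16/25 → 1
L = 9/25 + 16/25 + 1 = 2 bits/symbol.

2 bits/symbol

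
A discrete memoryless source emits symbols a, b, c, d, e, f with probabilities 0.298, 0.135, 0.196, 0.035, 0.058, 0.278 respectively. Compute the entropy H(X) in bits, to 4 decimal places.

H = −Σ pᵢ log₂ pᵢ.
−0.298·log₂(0.298) = 0.5205
−0.135·log₂(0.135) = 0.3900
−0.196·log₂(0.196) = 0.4608
−0.035·log₂(0.035) = 0.1693
−0.058·log₂(0.058) = 0.2383
−0.278·log₂(0.278) = 0.5134
Sum ≈ 2.2923 → 2.2923 bits.

2.2923 bits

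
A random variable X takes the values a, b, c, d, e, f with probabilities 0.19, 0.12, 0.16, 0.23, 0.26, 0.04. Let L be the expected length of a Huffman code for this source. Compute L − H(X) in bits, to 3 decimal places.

0.056 bits

Entropy H = −Σ p log₂ p ≈ 2.4240 bits.
Huffman merges: 1/25+3/25→4/25; 4/25+4/25→8/25; 19/100+23/100→21/50; 13/50+8/25→29/50; 21/50+29/50→1. L = 62/25 ≈ 2.4800.
L − H = 2.4800 − 2.4240 = 0.056 bits.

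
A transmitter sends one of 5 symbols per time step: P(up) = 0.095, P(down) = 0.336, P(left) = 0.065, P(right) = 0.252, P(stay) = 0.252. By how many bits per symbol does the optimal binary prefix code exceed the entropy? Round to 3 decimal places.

0.050 bits

Entropy H = −Σ p log₂ p ≈ 2.1098 bits.
Huffman merges: 13/200+19/200→4/25; 4/25+63/250→103/250; 63/250+42/125→147/250; 103/250+147/250→1. L = 54/25 ≈ 2.1600.
L − H = 2.1600 − 2.1098 = 0.050 bits.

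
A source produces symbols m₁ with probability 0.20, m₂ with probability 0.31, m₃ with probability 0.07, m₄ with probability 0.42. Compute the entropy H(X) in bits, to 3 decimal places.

H = −Σ pᵢ log₂ pᵢ.
−0.20·log₂(0.20) = 0.4644
−0.31·log₂(0.31) = 0.5238
−0.07·log₂(0.07) = 0.2686
−0.42·log₂(0.42) = 0.5256
Sum ≈ 1.7824 → 1.782 bits.

1.782 bits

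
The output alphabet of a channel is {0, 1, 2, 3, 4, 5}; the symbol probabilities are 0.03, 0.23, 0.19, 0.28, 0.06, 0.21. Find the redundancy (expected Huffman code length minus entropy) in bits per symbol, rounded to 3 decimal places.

Entropy H = −Σ p log₂ p ≈ 2.3252 bits.
Huffman merges: 3/100+3/50→9/100; 9/100+19/100→7/25; 21/100+23/100→11/25; 7/25+7/25→14/25; 11/25+14/25→1. L = 237/100 ≈ 2.3700.
L − H = 2.3700 − 2.3252 = 0.045 bits.

0.045 bits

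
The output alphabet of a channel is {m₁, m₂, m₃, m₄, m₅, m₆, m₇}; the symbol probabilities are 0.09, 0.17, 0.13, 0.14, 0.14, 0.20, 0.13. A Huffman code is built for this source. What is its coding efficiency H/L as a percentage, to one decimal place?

99.0%

Entropy H = −Σ p log₂ p ≈ 2.7711 bits.
Huffman merges: 9/100+13/100→11/50; 13/100+7/50→27/100; 7/50+17/100→31/100; 1/5+11/50→21/50; 27/100+31/100→29/50; 21/50+29/50→1. L = 14/5 ≈ 2.8000.
Efficiency = H/L = 2.7711/2.8000 = 99.0%.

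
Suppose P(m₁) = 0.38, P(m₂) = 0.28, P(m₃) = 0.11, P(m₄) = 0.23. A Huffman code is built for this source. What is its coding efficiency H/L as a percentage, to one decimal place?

96.1%

Entropy H = −Σ p log₂ p ≈ 1.8826 bits.
Huffman merges: 11/100+23/100→17/50; 7/25+17/50→31/50; 19/50+31/50→1. L = 49/25 ≈ 1.9600.
Efficiency = H/L = 1.8826/1.9600 = 96.1%.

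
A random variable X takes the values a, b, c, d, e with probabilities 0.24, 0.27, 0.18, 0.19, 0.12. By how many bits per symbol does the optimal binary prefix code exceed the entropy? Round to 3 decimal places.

0.028 bits

Entropy H = −Σ p log₂ p ≈ 2.2718 bits.
Huffman merges: 3/25+9/50→3/10; 19/100+6/25→43/100; 27/100+3/10→57/100; 43/100+57/100→1. L = 23/10 ≈ 2.3000.
L − H = 2.3000 − 2.2718 = 0.028 bits.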